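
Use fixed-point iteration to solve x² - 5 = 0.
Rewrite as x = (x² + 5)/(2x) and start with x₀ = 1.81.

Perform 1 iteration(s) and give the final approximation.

Equation: x² - 5 = 0
Fixed-point form: x = (x² + 5)/(2x)
x₀ = 1.81

x_1 = g(1.810000) = 2.286215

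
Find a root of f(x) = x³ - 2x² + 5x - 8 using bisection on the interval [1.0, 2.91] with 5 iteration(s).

f(x) = x³ - 2x² + 5x - 8
Initial interval: [1.0, 2.91]

Iteration 1:
  c_1 = (1.000000 + 2.910000)/2 = 1.955000
  f(c_1) = f(1.955000) = 1.603009
  f(a) × f(c) < 0, new interval: [1.000000, 1.955000]
Iteration 2:
  c_2 = (1.000000 + 1.955000)/2 = 1.477500
  f(c_2) = f(1.477500) = -1.753121
  f(a) × f(c) ≥ 0, new interval: [1.477500, 1.955000]
Iteration 3:
  c_3 = (1.477500 + 1.955000)/2 = 1.716250
  f(c_3) = f(1.716250) = -0.254540
  f(a) × f(c) ≥ 0, new interval: [1.716250, 1.955000]
Iteration 4:
  c_4 = (1.716250 + 1.955000)/2 = 1.835625
  f(c_4) = f(1.835625) = 0.624260
  f(a) × f(c) < 0, new interval: [1.716250, 1.835625]
Iteration 5:
  c_5 = (1.716250 + 1.835625)/2 = 1.775937
  f(c_5) = f(1.775937) = 0.173005
  f(a) × f(c) < 0, new interval: [1.716250, 1.775937]

After 5 iteration(s), the approximation is c_5 = 1.775937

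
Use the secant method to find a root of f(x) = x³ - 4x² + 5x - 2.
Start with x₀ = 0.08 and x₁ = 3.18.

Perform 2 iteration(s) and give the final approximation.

f(x) = x³ - 4x² + 5x - 2
x₀ = 0.08, x₁ = 3.18

Secant formula: x_{n+1} = x_n - f(x_n)(x_n - x_{n-1})/(f(x_n) - f(x_{n-1}))

Iteration 1:
  f(0.080000) = -1.625088
  f(3.180000) = 5.607832
  x_2 = 3.180000 - 5.607832×(3.180000 - 0.080000)/(5.607832 - (-1.625088))
       = 0.776506
Iteration 2:
  f(3.180000) = 5.607832
  f(0.776506) = -0.061113
  x_3 = 0.776506 - (-0.061113)×(0.776506 - 3.180000)/(-0.061113 - 5.607832)
       = 0.802416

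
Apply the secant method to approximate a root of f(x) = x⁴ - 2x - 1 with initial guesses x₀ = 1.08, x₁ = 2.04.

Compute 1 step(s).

f(x) = x⁴ - 2x - 1
x₀ = 1.08, x₁ = 2.04

Secant formula: x_{n+1} = x_n - f(x_n)(x_n - x_{n-1})/(f(x_n) - f(x_{n-1}))

Iteration 1:
  f(1.080000) = -1.799511
  f(2.040000) = 12.238915
  x_2 = 2.040000 - 12.238915×(2.040000 - 1.080000)/(12.238915 - (-1.799511))
       = 1.203057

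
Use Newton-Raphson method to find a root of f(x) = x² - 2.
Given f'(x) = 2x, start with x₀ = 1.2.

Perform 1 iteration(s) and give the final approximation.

f(x) = x² - 2
f'(x) = 2x
x₀ = 1.2

Newton-Raphson formula: x_{n+1} = x_n - f(x_n)/f'(x_n)

Iteration 1:
  f(1.200000) = -0.560000
  f'(1.200000) = 2.400000
  x_1 = 1.200000 - (-0.560000)/2.400000 = 1.433333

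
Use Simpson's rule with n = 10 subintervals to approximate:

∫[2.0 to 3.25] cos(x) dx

f(x) = cos(x)
a = 2.0, b = 3.25, n = 10
h = (b - a)/n = 0.125000

Simpson's rule: (h/3)[f(x₀) + 4f(x₁) + 2f(x₂) + ... + f(xₙ)]

x_0 = 2.0000, f(x_0) = -0.416147, coefficient = 1
x_1 = 2.1250, f(x_1) = -0.526266, coefficient = 4
x_2 = 2.2500, f(x_2) = -0.628174, coefficient = 2
x_3 = 2.3750, f(x_3) = -0.720278, coefficient = 4
x_4 = 2.5000, f(x_4) = -0.801144, coefficient = 2
x_5 = 2.6250, f(x_5) = -0.869507, coefficient = 4
x_6 = 2.7500, f(x_6) = -0.924302, coefficient = 2
x_7 = 2.8750, f(x_7) = -0.964674, coefficient = 4
x_8 = 3.0000, f(x_8) = -0.989992, coefficient = 2
x_9 = 3.1250, f(x_9) = -0.999862, coefficient = 4
x_10 = 3.2500, f(x_10) = -0.994130, coefficient = 1

I ≈ (0.125000/3) × -24.419855 = -1.017494
Exact value: -1.017493
Error: 0.000001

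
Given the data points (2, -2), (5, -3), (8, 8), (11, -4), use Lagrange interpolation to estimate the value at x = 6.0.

Lagrange interpolation formula:
P(x) = Σ yᵢ × Lᵢ(x)
where Lᵢ(x) = Π_{j≠i} (x - xⱼ)/(xᵢ - xⱼ)

L_0(6.0) = (6.0 - 5)/(2 - 5) × (6.0 - 8)/(2 - 8) × (6.0 - 11)/(2 - 11) = -0.061728
L_1(6.0) = (6.0 - 2)/(5 - 2) × (6.0 - 8)/(5 - 8) × (6.0 - 11)/(5 - 11) = 0.740741
L_2(6.0) = (6.0 - 2)/(8 - 2) × (6.0 - 5)/(8 - 5) × (6.0 - 11)/(8 - 11) = 0.370370
L_3(6.0) = (6.0 - 2)/(11 - 2) × (6.0 - 5)/(11 - 5) × (6.0 - 8)/(11 - 8) = -0.049383

P(6.0) = (-2)×L_0(6.0) + (-3)×L_1(6.0) + 8×L_2(6.0) + (-4)×L_3(6.0)
P(6.0) = 1.061728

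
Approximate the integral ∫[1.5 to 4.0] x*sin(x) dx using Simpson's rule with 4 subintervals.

f(x) = x*sin(x)
a = 1.5, b = 4.0, n = 4
h = (b - a)/n = 0.625000

Simpson's rule: (h/3)[f(x₀) + 4f(x₁) + 2f(x₂) + ... + f(xₙ)]

x_0 = 1.5000, f(x_0) = 1.496242, coefficient = 1
x_1 = 2.1250, f(x_1) = 1.806930, coefficient = 4
x_2 = 2.7500, f(x_2) = 1.049568, coefficient = 2
x_3 = 3.3750, f(x_3) = -0.780617, coefficient = 4
x_4 = 4.0000, f(x_4) = -3.027210, coefficient = 1

I ≈ (0.625000/3) × 4.673420 = 0.973629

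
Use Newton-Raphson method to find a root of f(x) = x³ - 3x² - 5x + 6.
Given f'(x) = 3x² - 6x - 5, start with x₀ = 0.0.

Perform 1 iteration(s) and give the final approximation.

f(x) = x³ - 3x² - 5x + 6
f'(x) = 3x² - 6x - 5
x₀ = 0.0

Newton-Raphson formula: x_{n+1} = x_n - f(x_n)/f'(x_n)

Iteration 1:
  f(0.000000) = 6.000000
  f'(0.000000) = -5.000000
  x_1 = 0.000000 - 6.000000/(-5.000000) = 1.200000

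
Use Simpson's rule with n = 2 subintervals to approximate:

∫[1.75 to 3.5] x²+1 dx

f(x) = x²+1
a = 1.75, b = 3.5, n = 2
h = (b - a)/n = 0.875000

Simpson's rule: (h/3)[f(x₀) + 4f(x₁) + 2f(x₂) + ... + f(xₙ)]

x_0 = 1.7500, f(x_0) = 4.062500, coefficient = 1
x_1 = 2.6250, f(x_1) = 7.890625, coefficient = 4
x_2 = 3.5000, f(x_2) = 13.250000, coefficient = 1

I ≈ (0.875000/3) × 48.875000 = 14.255208
Exact value: 14.255208
Error: 0.000000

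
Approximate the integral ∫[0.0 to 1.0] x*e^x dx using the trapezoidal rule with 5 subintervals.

f(x) = x*e^x
a = 0.0, b = 1.0, n = 5
h = (b - a)/n = 0.200000

Trapezoidal rule: (h/2)[f(x₀) + 2f(x₁) + 2f(x₂) + ... + f(xₙ)]

x_0 = 0.0000, f(x_0) = 0.000000, coefficient = 1
x_1 = 0.2000, f(x_1) = 0.244281, coefficient = 2
x_2 = 0.4000, f(x_2) = 0.596730, coefficient = 2
x_3 = 0.6000, f(x_3) = 1.093271, coefficient = 2
x_4 = 0.8000, f(x_4) = 1.780433, coefficient = 2
x_5 = 1.0000, f(x_5) = 2.718282, coefficient = 1

I ≈ (0.200000/2) × 10.147711 = 1.014771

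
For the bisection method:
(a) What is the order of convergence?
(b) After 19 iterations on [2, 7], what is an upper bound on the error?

(a) Bisection has linear (order 1) convergence; the error is halved each step.

(b) Error bound = (b-a)/2^n = (7 - 2)/2^{19}
    = 5/2^{19}

(a) 1 (linear); (b) error ≤ 9.54e-06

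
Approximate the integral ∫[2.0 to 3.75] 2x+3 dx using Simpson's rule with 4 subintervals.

f(x) = 2x+3
a = 2.0, b = 3.75, n = 4
h = (b - a)/n = 0.437500

Simpson's rule: (h/3)[f(x₀) + 4f(x₁) + 2f(x₂) + ... + f(xₙ)]

x_0 = 2.0000, f(x_0) = 7.000000, coefficient = 1
x_1 = 2.4375, f(x_1) = 7.875000, coefficient = 4
x_2 = 2.8750, f(x_2) = 8.750000, coefficient = 2
x_3 = 3.3125, f(x_3) = 9.625000, coefficient = 4
x_4 = 3.7500, f(x_4) = 10.500000, coefficient = 1

I ≈ (0.437500/3) × 105.000000 = 15.312500
Exact value: 15.312500
Error: 0.000000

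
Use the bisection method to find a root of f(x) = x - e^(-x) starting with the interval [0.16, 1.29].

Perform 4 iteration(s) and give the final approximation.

f(x) = x - e^(-x)
Initial interval: [0.16, 1.29]

Iteration 1:
  c_1 = (0.160000 + 1.290000)/2 = 0.725000
  f(c_1) = f(0.725000) = 0.240675
  f(a) × f(c) < 0, new interval: [0.160000, 0.725000]
Iteration 2:
  c_2 = (0.160000 + 0.725000)/2 = 0.442500
  f(c_2) = f(0.442500) = -0.199928
  f(a) × f(c) ≥ 0, new interval: [0.442500, 0.725000]
Iteration 3:
  c_3 = (0.442500 + 0.725000)/2 = 0.583750
  f(c_3) = f(0.583750) = 0.025947
  f(a) × f(c) < 0, new interval: [0.442500, 0.583750]
Iteration 4:
  c_4 = (0.442500 + 0.583750)/2 = 0.513125
  f(c_4) = f(0.513125) = -0.085497
  f(a) × f(c) ≥ 0, new interval: [0.513125, 0.583750]

After 4 iteration(s), the approximation is c_4 = 0.513125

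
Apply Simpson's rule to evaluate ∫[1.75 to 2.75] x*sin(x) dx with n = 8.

f(x) = x*sin(x)
a = 1.75, b = 2.75, n = 8
h = (b - a)/n = 0.125000

Simpson's rule: (h/3)[f(x₀) + 4f(x₁) + 2f(x₂) + ... + f(xₙ)]

x_0 = 1.7500, f(x_0) = 1.721975, coefficient = 1
x_1 = 1.8750, f(x_1) = 1.788911, coefficient = 4
x_2 = 2.0000, f(x_2) = 1.818595, coefficient = 2
x_3 = 2.1250, f(x_3) = 1.806930, coefficient = 4
x_4 = 2.2500, f(x_4) = 1.750665, coefficient = 2
x_5 = 2.3750, f(x_5) = 1.647502, coefficient = 4
x_6 = 2.5000, f(x_6) = 1.496180, coefficient = 2
x_7 = 2.6250, f(x_7) = 1.296541, coefficient = 4
x_8 = 2.7500, f(x_8) = 1.049568, coefficient = 1

I ≈ (0.125000/3) × 39.061955 = 1.627581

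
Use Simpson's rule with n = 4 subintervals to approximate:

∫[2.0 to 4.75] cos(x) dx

f(x) = cos(x)
a = 2.0, b = 4.75, n = 4
h = (b - a)/n = 0.687500

Simpson's rule: (h/3)[f(x₀) + 4f(x₁) + 2f(x₂) + ... + f(xₙ)]

x_0 = 2.0000, f(x_0) = -0.416147, coefficient = 1
x_1 = 2.6875, f(x_1) = -0.898659, coefficient = 4
x_2 = 3.3750, f(x_2) = -0.972884, coefficient = 2
x_3 = 4.0625, f(x_3) = -0.605098, coefficient = 4
x_4 = 4.7500, f(x_4) = 0.037602, coefficient = 1

I ≈ (0.687500/3) × -8.339342 = -1.911099
Exact value: -1.908590
Error: 0.002509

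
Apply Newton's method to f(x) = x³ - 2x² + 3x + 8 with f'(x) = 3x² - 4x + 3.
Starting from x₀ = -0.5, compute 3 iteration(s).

f(x) = x³ - 2x² + 3x + 8
f'(x) = 3x² - 4x + 3
x₀ = -0.5

Newton-Raphson formula: x_{n+1} = x_n - f(x_n)/f'(x_n)

Iteration 1:
  f(-0.500000) = 5.875000
  f'(-0.500000) = 5.750000
  x_1 = -0.500000 - 5.875000/5.750000 = -1.521739
Iteration 2:
  f(-1.521739) = -4.720473
  f'(-1.521739) = 16.034026
  x_2 = -1.521739 - (-4.720473)/16.034026 = -1.227336
Iteration 3:
  f(-1.227336) = -0.543513
  f'(-1.227336) = 12.428401
  x_3 = -1.227336 - (-0.543513)/12.428401 = -1.183604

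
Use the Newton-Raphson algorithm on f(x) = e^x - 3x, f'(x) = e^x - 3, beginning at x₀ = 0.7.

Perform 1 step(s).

f(x) = e^x - 3x
f'(x) = e^x - 3
x₀ = 0.7

Newton-Raphson formula: x_{n+1} = x_n - f(x_n)/f'(x_n)

Iteration 1:
  f(0.700000) = -0.086247
  f'(0.700000) = -0.986247
  x_1 = 0.700000 - (-0.086247)/(-0.986247) = 0.612550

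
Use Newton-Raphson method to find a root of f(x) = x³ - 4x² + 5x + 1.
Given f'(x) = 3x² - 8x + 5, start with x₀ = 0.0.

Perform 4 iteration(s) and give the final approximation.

f(x) = x³ - 4x² + 5x + 1
f'(x) = 3x² - 8x + 5
x₀ = 0.0

Newton-Raphson formula: x_{n+1} = x_n - f(x_n)/f'(x_n)

Iteration 1:
  f(0.000000) = 1.000000
  f'(0.000000) = 5.000000
  x_1 = 0.000000 - 1.000000/5.000000 = -0.200000
Iteration 2:
  f(-0.200000) = -0.168000
  f'(-0.200000) = 6.720000
  x_2 = -0.200000 - (-0.168000)/6.720000 = -0.175000
Iteration 3:
  f(-0.175000) = -0.002859
  f'(-0.175000) = 6.491875
  x_3 = -0.175000 - (-0.002859)/6.491875 = -0.174560
Iteration 4:
  f(-0.174560) = -0.000001
  f'(-0.174560) = 6.487889
  x_4 = -0.174560 - (-0.000001)/6.487889 = -0.174559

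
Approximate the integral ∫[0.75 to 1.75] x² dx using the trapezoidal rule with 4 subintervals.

f(x) = x²
a = 0.75, b = 1.75, n = 4
h = (b - a)/n = 0.250000

Trapezoidal rule: (h/2)[f(x₀) + 2f(x₁) + 2f(x₂) + ... + f(xₙ)]

x_0 = 0.7500, f(x_0) = 0.562500, coefficient = 1
x_1 = 1.0000, f(x_1) = 1.000000, coefficient = 2
x_2 = 1.2500, f(x_2) = 1.562500, coefficient = 2
x_3 = 1.5000, f(x_3) = 2.250000, coefficient = 2
x_4 = 1.7500, f(x_4) = 3.062500, coefficient = 1

I ≈ (0.250000/2) × 13.250000 = 1.656250
Exact value: 1.645833
Error: 0.010417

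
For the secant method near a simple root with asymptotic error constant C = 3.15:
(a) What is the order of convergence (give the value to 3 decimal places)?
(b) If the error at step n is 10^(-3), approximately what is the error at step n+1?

(a) Secant method has superlinear convergence with order φ = (1+√5)/2 ≈ 1.618.
    This means |e_{n+1}| ≈ C|e_n|^1.618.

(b) With |e_n| = 10^(-3) and C = 3.15:
    |e_{n+1}| ≈ 3.15 × (10^(-3))^1.618 = 3.15 × 10^(-4.85)

(a) ≈ 1.618 (golden ratio); (b) |e_{n+1}| ≈ 4.408e-05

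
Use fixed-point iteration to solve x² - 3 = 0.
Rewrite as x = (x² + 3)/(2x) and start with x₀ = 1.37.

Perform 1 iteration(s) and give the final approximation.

Equation: x² - 3 = 0
Fixed-point form: x = (x² + 3)/(2x)
x₀ = 1.37

x_1 = g(1.370000) = 1.779891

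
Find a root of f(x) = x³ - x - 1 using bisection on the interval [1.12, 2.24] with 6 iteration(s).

f(x) = x³ - x - 1
Initial interval: [1.12, 2.24]

Iteration 1:
  c_1 = (1.120000 + 2.240000)/2 = 1.680000
  f(c_1) = f(1.680000) = 2.061632
  f(a) × f(c) < 0, new interval: [1.120000, 1.680000]
Iteration 2:
  c_2 = (1.120000 + 1.680000)/2 = 1.400000
  f(c_2) = f(1.400000) = 0.344000
  f(a) × f(c) < 0, new interval: [1.120000, 1.400000]
Iteration 3:
  c_3 = (1.120000 + 1.400000)/2 = 1.260000
  f(c_3) = f(1.260000) = -0.259624
  f(a) × f(c) ≥ 0, new interval: [1.260000, 1.400000]
Iteration 4:
  c_4 = (1.260000 + 1.400000)/2 = 1.330000
  f(c_4) = f(1.330000) = 0.022637
  f(a) × f(c) < 0, new interval: [1.260000, 1.330000]
Iteration 5:
  c_5 = (1.260000 + 1.330000)/2 = 1.295000
  f(c_5) = f(1.295000) = -0.123253
  f(a) × f(c) ≥ 0, new interval: [1.295000, 1.330000]
Iteration 6:
  c_6 = (1.295000 + 1.330000)/2 = 1.312500
  f(c_6) = f(1.312500) = -0.051514
  f(a) × f(c) ≥ 0, new interval: [1.312500, 1.330000]

After 6 iteration(s), the approximation is c_6 = 1.312500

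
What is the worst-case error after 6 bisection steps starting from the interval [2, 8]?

Bisection error bound: |error| ≤ (b-a)/2^n
|error| ≤ (8 - 2)/2^6 = 6/2^6
|error| ≤ 0.0937500000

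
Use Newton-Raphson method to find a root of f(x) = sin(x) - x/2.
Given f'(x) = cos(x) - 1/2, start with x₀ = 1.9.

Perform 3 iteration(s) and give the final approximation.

f(x) = sin(x) - x/2
f'(x) = cos(x) - 1/2
x₀ = 1.9

Newton-Raphson formula: x_{n+1} = x_n - f(x_n)/f'(x_n)

Iteration 1:
  f(1.900000) = -0.003700
  f'(1.900000) = -0.823290
  x_1 = 1.900000 - (-0.003700)/(-0.823290) = 1.895506
Iteration 2:
  f(1.895506) = -0.000010
  f'(1.895506) = -0.819034
  x_2 = 1.895506 - (-0.000010)/(-0.819034) = 1.895494
Iteration 3:
  f(1.895494) = 0.000000
  f'(1.895494) = -0.819023
  x_3 = 1.895494 - 0.000000/(-0.819023) = 1.895494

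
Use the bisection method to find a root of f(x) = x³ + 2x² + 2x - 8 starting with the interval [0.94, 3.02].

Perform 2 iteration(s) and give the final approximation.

f(x) = x³ + 2x² + 2x - 8
Initial interval: [0.94, 3.02]

Iteration 1:
  c_1 = (0.940000 + 3.020000)/2 = 1.980000
  f(c_1) = f(1.980000) = 11.563192
  f(a) × f(c) < 0, new interval: [0.940000, 1.980000]
Iteration 2:
  c_2 = (0.940000 + 1.980000)/2 = 1.460000
  f(c_2) = f(1.460000) = 2.295336
  f(a) × f(c) < 0, new interval: [0.940000, 1.460000]

After 2 iteration(s), the approximation is c_2 = 1.460000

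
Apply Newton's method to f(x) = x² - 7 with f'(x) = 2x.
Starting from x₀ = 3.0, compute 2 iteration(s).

f(x) = x² - 7
f'(x) = 2x
x₀ = 3.0

Newton-Raphson formula: x_{n+1} = x_n - f(x_n)/f'(x_n)

Iteration 1:
  f(3.000000) = 2.000000
  f'(3.000000) = 6.000000
  x_1 = 3.000000 - 2.000000/6.000000 = 2.666667
Iteration 2:
  f(2.666667) = 0.111111
  f'(2.666667) = 5.333333
  x_2 = 2.666667 - 0.111111/5.333333 = 2.645833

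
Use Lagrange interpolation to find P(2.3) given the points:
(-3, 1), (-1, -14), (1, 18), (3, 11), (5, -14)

Lagrange interpolation formula:
P(x) = Σ yᵢ × Lᵢ(x)
where Lᵢ(x) = Π_{j≠i} (x - xⱼ)/(xᵢ - xⱼ)

L_0(2.3) = (2.3 - (-1))/(-3 - (-1)) × (2.3 - 1)/(-3 - 1) × (2.3 - 3)/(-3 - 3) × (2.3 - 5)/(-3 - 5) = 0.021115
L_1(2.3) = (2.3 - (-3))/(-1 - (-3)) × (2.3 - 1)/(-1 - 1) × (2.3 - 3)/(-1 - 3) × (2.3 - 5)/(-1 - 5) = -0.135647
L_2(2.3) = (2.3 - (-3))/(1 - (-3)) × (2.3 - (-1))/(1 - (-1)) × (2.3 - 3)/(1 - 3) × (2.3 - 5)/(1 - 5) = 0.516502
L_3(2.3) = (2.3 - (-3))/(3 - (-3)) × (2.3 - (-1))/(3 - (-1)) × (2.3 - 1)/(3 - 1) × (2.3 - 5)/(3 - 5) = 0.639478
L_4(2.3) = (2.3 - (-3))/(5 - (-3)) × (2.3 - (-1))/(5 - (-1)) × (2.3 - 1)/(5 - 1) × (2.3 - 3)/(5 - 3) = -0.041448

P(2.3) = 1×L_0(2.3) + (-14)×L_1(2.3) + 18×L_2(2.3) + 11×L_3(2.3) + (-14)×L_4(2.3)
P(2.3) = 18.831726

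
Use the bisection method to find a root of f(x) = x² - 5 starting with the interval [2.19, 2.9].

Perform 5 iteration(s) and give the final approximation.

f(x) = x² - 5
Initial interval: [2.19, 2.9]

Iteration 1:
  c_1 = (2.190000 + 2.900000)/2 = 2.545000
  f(c_1) = f(2.545000) = 1.477025
  f(a) × f(c) < 0, new interval: [2.190000, 2.545000]
Iteration 2:
  c_2 = (2.190000 + 2.545000)/2 = 2.367500
  f(c_2) = f(2.367500) = 0.605056
  f(a) × f(c) < 0, new interval: [2.190000, 2.367500]
Iteration 3:
  c_3 = (2.190000 + 2.367500)/2 = 2.278750
  f(c_3) = f(2.278750) = 0.192702
  f(a) × f(c) < 0, new interval: [2.190000, 2.278750]
Iteration 4:
  c_4 = (2.190000 + 2.278750)/2 = 2.234375
  f(c_4) = f(2.234375) = -0.007568
  f(a) × f(c) ≥ 0, new interval: [2.234375, 2.278750]
Iteration 5:
  c_5 = (2.234375 + 2.278750)/2 = 2.256562
  f(c_5) = f(2.256562) = 0.092074
  f(a) × f(c) < 0, new interval: [2.234375, 2.256562]

After 5 iteration(s), the approximation is c_5 = 2.256562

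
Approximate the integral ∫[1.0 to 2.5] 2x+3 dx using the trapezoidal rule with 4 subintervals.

f(x) = 2x+3
a = 1.0, b = 2.5, n = 4
h = (b - a)/n = 0.375000

Trapezoidal rule: (h/2)[f(x₀) + 2f(x₁) + 2f(x₂) + ... + f(xₙ)]

x_0 = 1.0000, f(x_0) = 5.000000, coefficient = 1
x_1 = 1.3750, f(x_1) = 5.750000, coefficient = 2
x_2 = 1.7500, f(x_2) = 6.500000, coefficient = 2
x_3 = 2.1250, f(x_3) = 7.250000, coefficient = 2
x_4 = 2.5000, f(x_4) = 8.000000, coefficient = 1

I ≈ (0.375000/2) × 52.000000 = 9.750000
Exact value: 9.750000
Error: 0.000000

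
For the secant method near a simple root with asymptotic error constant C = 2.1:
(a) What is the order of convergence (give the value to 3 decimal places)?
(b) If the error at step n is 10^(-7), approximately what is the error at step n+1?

(a) Secant method has superlinear convergence with order φ = (1+√5)/2 ≈ 1.618.
    This means |e_{n+1}| ≈ C|e_n|^1.618.

(b) With |e_n| = 10^(-7) and C = 2.1:
    |e_{n+1}| ≈ 2.1 × (10^(-7))^1.618 = 2.1 × 10^(-11.33)

(a) ≈ 1.618 (golden ratio); (b) |e_{n+1}| ≈ 9.908e-12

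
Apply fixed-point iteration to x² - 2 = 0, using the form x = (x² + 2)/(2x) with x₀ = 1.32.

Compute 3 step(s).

Equation: x² - 2 = 0
Fixed-point form: x = (x² + 2)/(2x)
x₀ = 1.32

x_1 = g(1.320000) = 1.417576
x_2 = g(1.417576) = 1.414218
x_3 = g(1.414218) = 1.414214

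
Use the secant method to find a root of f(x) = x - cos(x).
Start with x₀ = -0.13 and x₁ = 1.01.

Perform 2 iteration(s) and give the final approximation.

f(x) = x - cos(x)
x₀ = -0.13, x₁ = 1.01

Secant formula: x_{n+1} = x_n - f(x_n)(x_n - x_{n-1})/(f(x_n) - f(x_{n-1}))

Iteration 1:
  f(-0.130000) = -1.121562
  f(1.010000) = 0.478139
  x_2 = 1.010000 - 0.478139×(1.010000 - (-0.130000))/(0.478139 - (-1.121562))
       = 0.669262
Iteration 2:
  f(1.010000) = 0.478139
  f(0.669262) = -0.115018
  x_3 = 0.669262 - (-0.115018)×(0.669262 - 1.010000)/(-0.115018 - 0.478139)
       = 0.735334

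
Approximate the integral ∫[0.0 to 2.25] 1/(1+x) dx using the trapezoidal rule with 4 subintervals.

f(x) = 1/(1+x)
a = 0.0, b = 2.25, n = 4
h = (b - a)/n = 0.562500

Trapezoidal rule: (h/2)[f(x₀) + 2f(x₁) + 2f(x₂) + ... + f(xₙ)]

x_0 = 0.0000, f(x_0) = 1.000000, coefficient = 1
x_1 = 0.5625, f(x_1) = 0.640000, coefficient = 2
x_2 = 1.1250, f(x_2) = 0.470588, coefficient = 2
x_3 = 1.6875, f(x_3) = 0.372093, coefficient = 2
x_4 = 2.2500, f(x_4) = 0.307692, coefficient = 1

I ≈ (0.562500/2) × 4.273055 = 1.201797
Exact value: 1.178655
Error: 0.023142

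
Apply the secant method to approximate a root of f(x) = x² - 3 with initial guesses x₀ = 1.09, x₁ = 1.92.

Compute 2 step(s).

f(x) = x² - 3
x₀ = 1.09, x₁ = 1.92

Secant formula: x_{n+1} = x_n - f(x_n)(x_n - x_{n-1})/(f(x_n) - f(x_{n-1}))

Iteration 1:
  f(1.090000) = -1.811900
  f(1.920000) = 0.686400
  x_2 = 1.920000 - 0.686400×(1.920000 - 1.090000)/(0.686400 - (-1.811900))
       = 1.691960
Iteration 2:
  f(1.920000) = 0.686400
  f(1.691960) = -0.137271
  x_3 = 1.691960 - (-0.137271)×(1.691960 - 1.920000)/(-0.137271 - 0.686400)
       = 1.729965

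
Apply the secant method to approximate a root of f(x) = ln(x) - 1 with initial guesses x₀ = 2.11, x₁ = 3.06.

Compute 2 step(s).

f(x) = ln(x) - 1
x₀ = 2.11, x₁ = 3.06

Secant formula: x_{n+1} = x_n - f(x_n)(x_n - x_{n-1})/(f(x_n) - f(x_{n-1}))

Iteration 1:
  f(2.110000) = -0.253312
  f(3.060000) = 0.118415
  x_2 = 3.060000 - 0.118415×(3.060000 - 2.110000)/(0.118415 - (-0.253312))
       = 2.757374
Iteration 2:
  f(3.060000) = 0.118415
  f(2.757374) = 0.014279
  x_3 = 2.757374 - 0.014279×(2.757374 - 3.060000)/(0.014279 - 0.118415)
       = 2.715879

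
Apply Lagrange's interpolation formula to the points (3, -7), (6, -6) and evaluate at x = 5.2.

Lagrange interpolation formula:
P(x) = Σ yᵢ × Lᵢ(x)
where Lᵢ(x) = Π_{j≠i} (x - xⱼ)/(xᵢ - xⱼ)

L_0(5.2) = (5.2 - 6)/(3 - 6) = 0.266667
L_1(5.2) = (5.2 - 3)/(6 - 3) = 0.733333

P(5.2) = (-7)×L_0(5.2) + (-6)×L_1(5.2)
P(5.2) = -6.266667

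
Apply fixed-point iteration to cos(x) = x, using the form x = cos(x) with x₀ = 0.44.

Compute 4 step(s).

Equation: cos(x) = x
Fixed-point form: x = cos(x)
x₀ = 0.44

x_1 = g(0.440000) = 0.904752
x_2 = g(0.904752) = 0.617881
x_3 = g(0.617881) = 0.815108
x_4 = g(0.815108) = 0.685790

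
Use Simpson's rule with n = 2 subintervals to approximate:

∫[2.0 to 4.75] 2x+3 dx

f(x) = 2x+3
a = 2.0, b = 4.75, n = 2
h = (b - a)/n = 1.375000

Simpson's rule: (h/3)[f(x₀) + 4f(x₁) + 2f(x₂) + ... + f(xₙ)]

x_0 = 2.0000, f(x_0) = 7.000000, coefficient = 1
x_1 = 3.3750, f(x_1) = 9.750000, coefficient = 4
x_2 = 4.7500, f(x_2) = 12.500000, coefficient = 1

I ≈ (1.375000/3) × 58.500000 = 26.812500
Exact value: 26.812500
Error: 0.000000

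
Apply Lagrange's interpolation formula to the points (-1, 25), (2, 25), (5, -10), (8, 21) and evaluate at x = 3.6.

Lagrange interpolation formula:
P(x) = Σ yᵢ × Lᵢ(x)
where Lᵢ(x) = Π_{j≠i} (x - xⱼ)/(xᵢ - xⱼ)

L_0(3.6) = (3.6 - 2)/(-1 - 2) × (3.6 - 5)/(-1 - 5) × (3.6 - 8)/(-1 - 8) = -0.060840
L_1(3.6) = (3.6 - (-1))/(2 - (-1)) × (3.6 - 5)/(2 - 5) × (3.6 - 8)/(2 - 8) = 0.524741
L_2(3.6) = (3.6 - (-1))/(5 - (-1)) × (3.6 - 2)/(5 - 2) × (3.6 - 8)/(5 - 8) = 0.599704
L_3(3.6) = (3.6 - (-1))/(8 - (-1)) × (3.6 - 2)/(8 - 2) × (3.6 - 5)/(8 - 5) = -0.063605

P(3.6) = 25×L_0(3.6) + 25×L_1(3.6) + (-10)×L_2(3.6) + 21×L_3(3.6)
P(3.6) = 4.264790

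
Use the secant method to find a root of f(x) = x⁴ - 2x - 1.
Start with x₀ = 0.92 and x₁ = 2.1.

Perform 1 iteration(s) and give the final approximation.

f(x) = x⁴ - 2x - 1
x₀ = 0.92, x₁ = 2.1

Secant formula: x_{n+1} = x_n - f(x_n)(x_n - x_{n-1})/(f(x_n) - f(x_{n-1}))

Iteration 1:
  f(0.920000) = -2.123607
  f(2.100000) = 14.248100
  x_2 = 2.100000 - 14.248100×(2.100000 - 0.920000)/(14.248100 - (-2.123607))
       = 1.073060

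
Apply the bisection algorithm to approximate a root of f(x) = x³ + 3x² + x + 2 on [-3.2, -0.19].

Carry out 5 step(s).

f(x) = x³ + 3x² + x + 2
Initial interval: [-3.2, -0.19]

Iteration 1:
  c_1 = (-3.200000 + (-0.190000))/2 = -1.695000
  f(c_1) = f(-1.695000) = 4.054298
  f(a) × f(c) < 0, new interval: [-3.200000, -1.695000]
Iteration 2:
  c_2 = (-3.200000 + (-1.695000))/2 = -2.447500
  f(c_2) = f(-2.447500) = 2.862117
  f(a) × f(c) < 0, new interval: [-3.200000, -2.447500]
Iteration 3:
  c_3 = (-3.200000 + (-2.447500))/2 = -2.823750
  f(c_3) = f(-2.823750) = 0.581591
  f(a) × f(c) < 0, new interval: [-3.200000, -2.823750]
Iteration 4:
  c_4 = (-3.200000 + (-2.823750))/2 = -3.011875
  f(c_4) = f(-3.011875) = -1.119598
  f(a) × f(c) ≥ 0, new interval: [-3.011875, -2.823750]
Iteration 5:
  c_5 = (-3.011875 + (-2.823750))/2 = -2.917813
  f(c_5) = f(-2.917813) = -0.218099
  f(a) × f(c) ≥ 0, new interval: [-2.917813, -2.823750]

After 5 iteration(s), the approximation is c_5 = -2.917813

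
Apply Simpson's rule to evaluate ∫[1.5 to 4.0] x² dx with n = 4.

f(x) = x²
a = 1.5, b = 4.0, n = 4
h = (b - a)/n = 0.625000

Simpson's rule: (h/3)[f(x₀) + 4f(x₁) + 2f(x₂) + ... + f(xₙ)]

x_0 = 1.5000, f(x_0) = 2.250000, coefficient = 1
x_1 = 2.1250, f(x_1) = 4.515625, coefficient = 4
x_2 = 2.7500, f(x_2) = 7.562500, coefficient = 2
x_3 = 3.3750, f(x_3) = 11.390625, coefficient = 4
x_4 = 4.0000, f(x_4) = 16.000000, coefficient = 1

I ≈ (0.625000/3) × 97.000000 = 20.208333
Exact value: 20.208333
Error: 0.000000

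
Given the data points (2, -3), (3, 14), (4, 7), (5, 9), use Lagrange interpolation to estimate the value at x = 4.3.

Lagrange interpolation formula:
P(x) = Σ yᵢ × Lᵢ(x)
where Lᵢ(x) = Π_{j≠i} (x - xⱼ)/(xᵢ - xⱼ)

L_0(4.3) = (4.3 - 3)/(2 - 3) × (4.3 - 4)/(2 - 4) × (4.3 - 5)/(2 - 5) = 0.045500
L_1(4.3) = (4.3 - 2)/(3 - 2) × (4.3 - 4)/(3 - 4) × (4.3 - 5)/(3 - 5) = -0.241500
L_2(4.3) = (4.3 - 2)/(4 - 2) × (4.3 - 3)/(4 - 3) × (4.3 - 5)/(4 - 5) = 1.046500
L_3(4.3) = (4.3 - 2)/(5 - 2) × (4.3 - 3)/(5 - 3) × (4.3 - 4)/(5 - 4) = 0.149500

P(4.3) = (-3)×L_0(4.3) + 14×L_1(4.3) + 7×L_2(4.3) + 9×L_3(4.3)
P(4.3) = 5.153500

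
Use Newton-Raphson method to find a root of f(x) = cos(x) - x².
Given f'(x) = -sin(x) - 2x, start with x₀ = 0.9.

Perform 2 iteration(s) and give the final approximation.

f(x) = cos(x) - x²
f'(x) = -sin(x) - 2x
x₀ = 0.9

Newton-Raphson formula: x_{n+1} = x_n - f(x_n)/f'(x_n)

Iteration 1:
  f(0.900000) = -0.188390
  f'(0.900000) = -2.583327
  x_1 = 0.900000 - (-0.188390)/(-2.583327) = 0.827075
Iteration 2:
  f(0.827075) = -0.007021
  f'(0.827075) = -2.390103
  x_2 = 0.827075 - (-0.007021)/(-2.390103) = 0.824137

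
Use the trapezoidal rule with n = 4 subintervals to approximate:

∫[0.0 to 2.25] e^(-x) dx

f(x) = e^(-x)
a = 0.0, b = 2.25, n = 4
h = (b - a)/n = 0.562500

Trapezoidal rule: (h/2)[f(x₀) + 2f(x₁) + 2f(x₂) + ... + f(xₙ)]

x_0 = 0.0000, f(x_0) = 1.000000, coefficient = 1
x_1 = 0.5625, f(x_1) = 0.569783, coefficient = 2
x_2 = 1.1250, f(x_2) = 0.324652, coefficient = 2
x_3 = 1.6875, f(x_3) = 0.184981, coefficient = 2
x_4 = 2.2500, f(x_4) = 0.105399, coefficient = 1

I ≈ (0.562500/2) × 3.264233 = 0.918065
Exact value: 0.894601
Error: 0.023465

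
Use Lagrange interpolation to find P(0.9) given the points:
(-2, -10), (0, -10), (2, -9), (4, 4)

Lagrange interpolation formula:
P(x) = Σ yᵢ × Lᵢ(x)
where Lᵢ(x) = Π_{j≠i} (x - xⱼ)/(xᵢ - xⱼ)

L_0(0.9) = (0.9 - 0)/(-2 - 0) × (0.9 - 2)/(-2 - 2) × (0.9 - 4)/(-2 - 4) = -0.063938
L_1(0.9) = (0.9 - (-2))/(0 - (-2)) × (0.9 - 2)/(0 - 2) × (0.9 - 4)/(0 - 4) = 0.618062
L_2(0.9) = (0.9 - (-2))/(2 - (-2)) × (0.9 - 0)/(2 - 0) × (0.9 - 4)/(2 - 4) = 0.505687
L_3(0.9) = (0.9 - (-2))/(4 - (-2)) × (0.9 - 0)/(4 - 0) × (0.9 - 2)/(4 - 2) = -0.059813

P(0.9) = (-10)×L_0(0.9) + (-10)×L_1(0.9) + (-9)×L_2(0.9) + 4×L_3(0.9)
P(0.9) = -10.331687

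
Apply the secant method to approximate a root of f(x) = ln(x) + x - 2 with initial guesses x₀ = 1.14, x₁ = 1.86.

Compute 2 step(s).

f(x) = ln(x) + x - 2
x₀ = 1.14, x₁ = 1.86

Secant formula: x_{n+1} = x_n - f(x_n)(x_n - x_{n-1})/(f(x_n) - f(x_{n-1}))

Iteration 1:
  f(1.140000) = -0.728972
  f(1.860000) = 0.480576
  x_2 = 1.860000 - 0.480576×(1.860000 - 1.140000)/(0.480576 - (-0.728972))
       = 1.573930
Iteration 2:
  f(1.860000) = 0.480576
  f(1.573930) = 0.027506
  x_3 = 1.573930 - 0.027506×(1.573930 - 1.860000)/(0.027506 - 0.480576)
       = 1.556563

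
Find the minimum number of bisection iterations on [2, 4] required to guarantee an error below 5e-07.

We need (b-a)/2^n ≤ 5e-07
(4 - 2)/2^n ≤ 5e-07
2/2^n ≤ 5e-07
2^n ≥ 4000000
n ≥ log₂(4000000) = 21.93
n ≥ 22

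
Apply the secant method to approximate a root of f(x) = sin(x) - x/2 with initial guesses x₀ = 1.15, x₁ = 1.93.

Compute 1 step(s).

f(x) = sin(x) - x/2
x₀ = 1.15, x₁ = 1.93

Secant formula: x_{n+1} = x_n - f(x_n)(x_n - x_{n-1})/(f(x_n) - f(x_{n-1}))

Iteration 1:
  f(1.150000) = 0.337764
  f(1.930000) = -0.028823
  x_2 = 1.930000 - (-0.028823)×(1.930000 - 1.150000)/(-0.028823 - 0.337764)
       = 1.868672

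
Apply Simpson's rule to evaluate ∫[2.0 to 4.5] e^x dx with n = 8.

f(x) = e^x
a = 2.0, b = 4.5, n = 8
h = (b - a)/n = 0.312500

Simpson's rule: (h/3)[f(x₀) + 4f(x₁) + 2f(x₂) + ... + f(xₙ)]

x_0 = 2.0000, f(x_0) = 7.389056, coefficient = 1
x_1 = 2.3125, f(x_1) = 10.099642, coefficient = 4
x_2 = 2.6250, f(x_2) = 13.804574, coefficient = 2
x_3 = 2.9375, f(x_3) = 18.868616, coefficient = 4
x_4 = 3.2500, f(x_4) = 25.790340, coefficient = 2
x_5 = 3.5625, f(x_5) = 35.251215, coefficient = 4
x_6 = 3.8750, f(x_6) = 48.182698, coefficient = 2
x_7 = 4.1875, f(x_7) = 65.857940, coefficient = 4
x_8 = 4.5000, f(x_8) = 90.017131, coefficient = 1

I ≈ (0.312500/3) × 793.271065 = 82.632403
Exact value: 82.628075
Error: 0.004327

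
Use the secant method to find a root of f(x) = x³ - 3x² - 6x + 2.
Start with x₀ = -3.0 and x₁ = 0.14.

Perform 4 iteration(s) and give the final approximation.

f(x) = x³ - 3x² - 6x + 2
x₀ = -3.0, x₁ = 0.14

Secant formula: x_{n+1} = x_n - f(x_n)(x_n - x_{n-1})/(f(x_n) - f(x_{n-1}))

Iteration 1:
  f(-3.000000) = -34.000000
  f(0.140000) = 1.103944
  x_2 = 0.140000 - 1.103944×(0.140000 - (-3.000000))/(1.103944 - (-34.000000))
       = 0.041254
Iteration 2:
  f(0.140000) = 1.103944
  f(0.041254) = 1.747442
  x_3 = 0.041254 - 1.747442×(0.041254 - 0.140000)/(1.747442 - 1.103944)
       = 0.309403
Iteration 3:
  f(0.041254) = 1.747442
  f(0.309403) = -0.113987
  x_4 = 0.309403 - (-0.113987)×(0.309403 - 0.041254)/(-0.113987 - 1.747442)
       = 0.292982
Iteration 4:
  f(0.309403) = -0.113987
  f(0.292982) = 0.009740
  x_5 = 0.292982 - 0.009740×(0.292982 - 0.309403)/(0.009740 - (-0.113987))
       = 0.294275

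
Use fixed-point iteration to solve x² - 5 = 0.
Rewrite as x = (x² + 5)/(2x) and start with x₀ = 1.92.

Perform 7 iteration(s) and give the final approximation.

Equation: x² - 5 = 0
Fixed-point form: x = (x² + 5)/(2x)
x₀ = 1.92

x_1 = g(1.920000) = 2.262083
x_2 = g(2.262083) = 2.236218
x_3 = g(2.236218) = 2.236068
x_4 = g(2.236068) = 2.236068
x_5 = g(2.236068) = 2.236068
x_6 = g(2.236068) = 2.236068
x_7 = g(2.236068) = 2.236068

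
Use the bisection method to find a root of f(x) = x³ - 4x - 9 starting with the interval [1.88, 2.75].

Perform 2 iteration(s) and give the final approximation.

f(x) = x³ - 4x - 9
Initial interval: [1.88, 2.75]

Iteration 1:
  c_1 = (1.880000 + 2.750000)/2 = 2.315000
  f(c_1) = f(2.315000) = -5.853394
  f(a) × f(c) ≥ 0, new interval: [2.315000, 2.750000]
Iteration 2:
  c_2 = (2.315000 + 2.750000)/2 = 2.532500
  f(c_2) = f(2.532500) = -2.887669
  f(a) × f(c) ≥ 0, new interval: [2.532500, 2.750000]

After 2 iteration(s), the approximation is c_2 = 2.532500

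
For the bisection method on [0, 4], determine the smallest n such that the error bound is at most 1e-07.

We need (b-a)/2^n ≤ 1e-07
(4 - 0)/2^n ≤ 1e-07
4/2^n ≤ 1e-07
2^n ≥ 40000000
n ≥ log₂(40000000) = 25.25
n ≥ 26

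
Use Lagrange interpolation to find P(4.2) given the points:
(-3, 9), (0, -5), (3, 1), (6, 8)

Lagrange interpolation formula:
P(x) = Σ yᵢ × Lᵢ(x)
where Lᵢ(x) = Π_{j≠i} (x - xⱼ)/(xᵢ - xⱼ)

L_0(4.2) = (4.2 - 0)/(-3 - 0) × (4.2 - 3)/(-3 - 3) × (4.2 - 6)/(-3 - 6) = 0.056000
L_1(4.2) = (4.2 - (-3))/(0 - (-3)) × (4.2 - 3)/(0 - 3) × (4.2 - 6)/(0 - 6) = -0.288000
L_2(4.2) = (4.2 - (-3))/(3 - (-3)) × (4.2 - 0)/(3 - 0) × (4.2 - 6)/(3 - 6) = 1.008000
L_3(4.2) = (4.2 - (-3))/(6 - (-3)) × (4.2 - 0)/(6 - 0) × (4.2 - 3)/(6 - 3) = 0.224000

P(4.2) = 9×L_0(4.2) + (-5)×L_1(4.2) + 1×L_2(4.2) + 8×L_3(4.2)
P(4.2) = 4.744000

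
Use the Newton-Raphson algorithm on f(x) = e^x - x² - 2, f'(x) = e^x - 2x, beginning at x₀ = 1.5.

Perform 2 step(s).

f(x) = e^x - x² - 2
f'(x) = e^x - 2x
x₀ = 1.5

Newton-Raphson formula: x_{n+1} = x_n - f(x_n)/f'(x_n)

Iteration 1:
  f(1.500000) = 0.231689
  f'(1.500000) = 1.481689
  x_1 = 1.500000 - 0.231689/1.481689 = 1.343632
Iteration 2:
  f(1.343632) = 0.027592
  f'(1.343632) = 1.145675
  x_2 = 1.343632 - 0.027592/1.145675 = 1.319548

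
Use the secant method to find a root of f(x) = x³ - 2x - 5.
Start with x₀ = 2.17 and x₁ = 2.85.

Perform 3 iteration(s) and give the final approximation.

f(x) = x³ - 2x - 5
x₀ = 2.17, x₁ = 2.85

Secant formula: x_{n+1} = x_n - f(x_n)(x_n - x_{n-1})/(f(x_n) - f(x_{n-1}))

Iteration 1:
  f(2.170000) = 0.878313
  f(2.850000) = 12.449125
  x_2 = 2.850000 - 12.449125×(2.850000 - 2.170000)/(12.449125 - 0.878313)
       = 2.118383
Iteration 2:
  f(2.850000) = 12.449125
  f(2.118383) = 0.269574
  x_3 = 2.118383 - 0.269574×(2.118383 - 2.850000)/(0.269574 - 12.449125)
       = 2.102190
Iteration 3:
  f(2.118383) = 0.269574
  f(2.102190) = 0.085620
  x_4 = 2.102190 - 0.085620×(2.102190 - 2.118383)/(0.085620 - 0.269574)
       = 2.094653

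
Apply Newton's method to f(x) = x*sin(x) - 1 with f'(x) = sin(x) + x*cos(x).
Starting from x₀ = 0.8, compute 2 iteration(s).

f(x) = x*sin(x) - 1
f'(x) = sin(x) + x*cos(x)
x₀ = 0.8

Newton-Raphson formula: x_{n+1} = x_n - f(x_n)/f'(x_n)

Iteration 1:
  f(0.800000) = -0.426115
  f'(0.800000) = 1.274721
  x_1 = 0.800000 - (-0.426115)/1.274721 = 1.134281
Iteration 2:
  f(1.134281) = 0.027920
  f'(1.134281) = 1.385786
  x_2 = 1.134281 - 0.027920/1.385786 = 1.114134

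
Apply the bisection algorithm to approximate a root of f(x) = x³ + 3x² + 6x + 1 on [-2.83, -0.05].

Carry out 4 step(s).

f(x) = x³ + 3x² + 6x + 1
Initial interval: [-2.83, -0.05]

Iteration 1:
  c_1 = (-2.830000 + (-0.050000))/2 = -1.440000
  f(c_1) = f(-1.440000) = -4.405184
  f(a) × f(c) ≥ 0, new interval: [-1.440000, -0.050000]
Iteration 2:
  c_2 = (-1.440000 + (-0.050000))/2 = -0.745000
  f(c_2) = f(-0.745000) = -2.218419
  f(a) × f(c) ≥ 0, new interval: [-0.745000, -0.050000]
Iteration 3:
  c_3 = (-0.745000 + (-0.050000))/2 = -0.397500
  f(c_3) = f(-0.397500) = -0.973789
  f(a) × f(c) ≥ 0, new interval: [-0.397500, -0.050000]
Iteration 4:
  c_4 = (-0.397500 + (-0.050000))/2 = -0.223750
  f(c_4) = f(-0.223750) = -0.203510
  f(a) × f(c) ≥ 0, new interval: [-0.223750, -0.050000]

After 4 iteration(s), the approximation is c_4 = -0.223750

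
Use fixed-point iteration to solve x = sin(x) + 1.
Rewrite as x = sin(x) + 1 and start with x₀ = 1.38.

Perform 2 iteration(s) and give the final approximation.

Equation: x = sin(x) + 1
Fixed-point form: x = sin(x) + 1
x₀ = 1.38

x_1 = g(1.380000) = 1.981854
x_2 = g(1.981854) = 1.916699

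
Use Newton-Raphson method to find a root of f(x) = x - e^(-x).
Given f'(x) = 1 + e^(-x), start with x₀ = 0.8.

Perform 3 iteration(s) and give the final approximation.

f(x) = x - e^(-x)
f'(x) = 1 + e^(-x)
x₀ = 0.8

Newton-Raphson formula: x_{n+1} = x_n - f(x_n)/f'(x_n)

Iteration 1:
  f(0.800000) = 0.350671
  f'(0.800000) = 1.449329
  x_1 = 0.800000 - 0.350671/1.449329 = 0.558046
Iteration 2:
  f(0.558046) = -0.014280
  f'(0.558046) = 1.572326
  x_2 = 0.558046 - (-0.014280)/1.572326 = 0.567128
Iteration 3:
  f(0.567128) = -0.000024
  f'(0.567128) = 1.567152
  x_3 = 0.567128 - (-0.000024)/1.567152 = 0.567143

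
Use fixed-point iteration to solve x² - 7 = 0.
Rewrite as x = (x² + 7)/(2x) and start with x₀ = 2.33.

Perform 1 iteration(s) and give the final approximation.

Equation: x² - 7 = 0
Fixed-point form: x = (x² + 7)/(2x)
x₀ = 2.33

x_1 = g(2.330000) = 2.667146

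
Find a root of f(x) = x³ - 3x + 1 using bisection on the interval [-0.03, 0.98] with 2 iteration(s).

f(x) = x³ - 3x + 1
Initial interval: [-0.03, 0.98]

Iteration 1:
  c_1 = (-0.030000 + 0.980000)/2 = 0.475000
  f(c_1) = f(0.475000) = -0.317828
  f(a) × f(c) < 0, new interval: [-0.030000, 0.475000]
Iteration 2:
  c_2 = (-0.030000 + 0.475000)/2 = 0.222500
  f(c_2) = f(0.222500) = 0.343515
  f(a) × f(c) ≥ 0, new interval: [0.222500, 0.475000]

After 2 iteration(s), the approximation is c_2 = 0.222500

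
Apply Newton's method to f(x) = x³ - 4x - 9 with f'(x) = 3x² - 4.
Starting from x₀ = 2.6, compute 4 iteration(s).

f(x) = x³ - 4x - 9
f'(x) = 3x² - 4
x₀ = 2.6

Newton-Raphson formula: x_{n+1} = x_n - f(x_n)/f'(x_n)

Iteration 1:
  f(2.600000) = -1.824000
  f'(2.600000) = 16.280000
  x_1 = 2.600000 - (-1.824000)/16.280000 = 2.712039
Iteration 2:
  f(2.712039) = 0.099318
  f'(2.712039) = 18.065472
  x_2 = 2.712039 - 0.099318/18.065472 = 2.706542
Iteration 3:
  f(2.706542) = 0.000246
  f'(2.706542) = 17.976103
  x_3 = 2.706542 - 0.000246/17.976103 = 2.706528
Iteration 4:
  f(2.706528) = 0.000000
  f'(2.706528) = 17.975881
  x_4 = 2.706528 - 0.000000/17.975881 = 2.706528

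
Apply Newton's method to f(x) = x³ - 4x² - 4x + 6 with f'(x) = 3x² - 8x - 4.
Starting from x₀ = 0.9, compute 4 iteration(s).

f(x) = x³ - 4x² - 4x + 6
f'(x) = 3x² - 8x - 4
x₀ = 0.9

Newton-Raphson formula: x_{n+1} = x_n - f(x_n)/f'(x_n)

Iteration 1:
  f(0.900000) = -0.111000
  f'(0.900000) = -8.770000
  x_1 = 0.900000 - (-0.111000)/(-8.770000) = 0.887343
Iteration 2:
  f(0.887343) = -0.000210
  f'(0.887343) = -8.736612
  x_2 = 0.887343 - (-0.000210)/(-8.736612) = 0.887319
Iteration 3:
  f(0.887319) = 0.000000
  f'(0.887319) = -8.736547
  x_3 = 0.887319 - 0.000000/(-8.736547) = 0.887319
Iteration 4:
  f(0.887319) = 0.000000
  f'(0.887319) = -8.736547
  x_4 = 0.887319 - 0.000000/(-8.736547) = 0.887319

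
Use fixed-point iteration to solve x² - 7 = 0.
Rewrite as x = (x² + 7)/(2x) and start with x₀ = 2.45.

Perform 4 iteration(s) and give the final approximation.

Equation: x² - 7 = 0
Fixed-point form: x = (x² + 7)/(2x)
x₀ = 2.45

x_1 = g(2.450000) = 2.653571
x_2 = g(2.653571) = 2.645763
x_3 = g(2.645763) = 2.645751
x_4 = g(2.645751) = 2.645751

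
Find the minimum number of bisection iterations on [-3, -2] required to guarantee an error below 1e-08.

We need (b-a)/2^n ≤ 1e-08
(-2 - (-3))/2^n ≤ 1e-08
1/2^n ≤ 1e-08
2^n ≥ 100000000
n ≥ log₂(100000000) = 26.58
n ≥ 27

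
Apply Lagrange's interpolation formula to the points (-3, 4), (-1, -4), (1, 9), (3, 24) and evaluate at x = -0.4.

Lagrange interpolation formula:
P(x) = Σ yᵢ × Lᵢ(x)
where Lᵢ(x) = Π_{j≠i} (x - xⱼ)/(xᵢ - xⱼ)

L_0(-0.4) = (-0.4 - (-1))/(-3 - (-1)) × (-0.4 - 1)/(-3 - 1) × (-0.4 - 3)/(-3 - 3) = -0.059500
L_1(-0.4) = (-0.4 - (-3))/(-1 - (-3)) × (-0.4 - 1)/(-1 - 1) × (-0.4 - 3)/(-1 - 3) = 0.773500
L_2(-0.4) = (-0.4 - (-3))/(1 - (-3)) × (-0.4 - (-1))/(1 - (-1)) × (-0.4 - 3)/(1 - 3) = 0.331500
L_3(-0.4) = (-0.4 - (-3))/(3 - (-3)) × (-0.4 - (-1))/(3 - (-1)) × (-0.4 - 1)/(3 - 1) = -0.045500

P(-0.4) = 4×L_0(-0.4) + (-4)×L_1(-0.4) + 9×L_2(-0.4) + 24×L_3(-0.4)
P(-0.4) = -1.440500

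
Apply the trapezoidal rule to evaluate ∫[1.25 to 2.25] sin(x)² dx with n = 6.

f(x) = sin(x)²
a = 1.25, b = 2.25, n = 6
h = (b - a)/n = 0.166667

Trapezoidal rule: (h/2)[f(x₀) + 2f(x₁) + 2f(x₂) + ... + f(xₙ)]

x_0 = 1.2500, f(x_0) = 0.900572, coefficient = 1
x_1 = 1.4167, f(x_1) = 0.976432, coefficient = 2
x_2 = 1.5833, f(x_2) = 0.999843, coefficient = 2
x_3 = 1.7500, f(x_3) = 0.968228, coefficient = 2
x_4 = 1.9167, f(x_4) = 0.885068, coefficient = 2
x_5 = 2.0833, f(x_5) = 0.759518, coefficient = 2
x_6 = 2.2500, f(x_6) = 0.605398, coefficient = 1

I ≈ (0.166667/2) × 10.684148 = 0.890346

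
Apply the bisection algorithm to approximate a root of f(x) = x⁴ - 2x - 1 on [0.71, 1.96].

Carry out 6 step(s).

f(x) = x⁴ - 2x - 1
Initial interval: [0.71, 1.96]

Iteration 1:
  c_1 = (0.710000 + 1.960000)/2 = 1.335000
  f(c_1) = f(1.335000) = -0.493674
  f(a) × f(c) ≥ 0, new interval: [1.335000, 1.960000]
Iteration 2:
  c_2 = (1.335000 + 1.960000)/2 = 1.647500
  f(c_2) = f(1.647500) = 3.072187
  f(a) × f(c) < 0, new interval: [1.335000, 1.647500]
Iteration 3:
  c_3 = (1.335000 + 1.647500)/2 = 1.491250
  f(c_3) = f(1.491250) = 0.962905
  f(a) × f(c) < 0, new interval: [1.335000, 1.491250]
Iteration 4:
  c_4 = (1.335000 + 1.491250)/2 = 1.413125
  f(c_4) = f(1.413125) = 0.161449
  f(a) × f(c) < 0, new interval: [1.335000, 1.413125]
Iteration 5:
  c_5 = (1.335000 + 1.413125)/2 = 1.374062
  f(c_5) = f(1.374062) = -0.183401
  f(a) × f(c) ≥ 0, new interval: [1.374062, 1.413125]
Iteration 6:
  c_6 = (1.374062 + 1.413125)/2 = 1.393594
  f(c_6) = f(1.393594) = -0.015421
  f(a) × f(c) ≥ 0, new interval: [1.393594, 1.413125]

After 6 iteration(s), the approximation is c_6 = 1.393594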